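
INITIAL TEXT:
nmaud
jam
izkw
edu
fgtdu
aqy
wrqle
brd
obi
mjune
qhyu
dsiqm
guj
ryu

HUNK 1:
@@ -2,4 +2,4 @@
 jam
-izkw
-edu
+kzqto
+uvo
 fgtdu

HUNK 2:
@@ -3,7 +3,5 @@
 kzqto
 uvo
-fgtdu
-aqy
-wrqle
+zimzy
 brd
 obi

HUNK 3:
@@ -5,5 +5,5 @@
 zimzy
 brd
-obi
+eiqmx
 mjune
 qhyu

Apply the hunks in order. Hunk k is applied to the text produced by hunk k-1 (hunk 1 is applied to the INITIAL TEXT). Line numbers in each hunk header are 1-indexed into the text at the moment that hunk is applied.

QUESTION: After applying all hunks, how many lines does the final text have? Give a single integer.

Answer: 12

Derivation:
Hunk 1: at line 2 remove [izkw,edu] add [kzqto,uvo] -> 14 lines: nmaud jam kzqto uvo fgtdu aqy wrqle brd obi mjune qhyu dsiqm guj ryu
Hunk 2: at line 3 remove [fgtdu,aqy,wrqle] add [zimzy] -> 12 lines: nmaud jam kzqto uvo zimzy brd obi mjune qhyu dsiqm guj ryu
Hunk 3: at line 5 remove [obi] add [eiqmx] -> 12 lines: nmaud jam kzqto uvo zimzy brd eiqmx mjune qhyu dsiqm guj ryu
Final line count: 12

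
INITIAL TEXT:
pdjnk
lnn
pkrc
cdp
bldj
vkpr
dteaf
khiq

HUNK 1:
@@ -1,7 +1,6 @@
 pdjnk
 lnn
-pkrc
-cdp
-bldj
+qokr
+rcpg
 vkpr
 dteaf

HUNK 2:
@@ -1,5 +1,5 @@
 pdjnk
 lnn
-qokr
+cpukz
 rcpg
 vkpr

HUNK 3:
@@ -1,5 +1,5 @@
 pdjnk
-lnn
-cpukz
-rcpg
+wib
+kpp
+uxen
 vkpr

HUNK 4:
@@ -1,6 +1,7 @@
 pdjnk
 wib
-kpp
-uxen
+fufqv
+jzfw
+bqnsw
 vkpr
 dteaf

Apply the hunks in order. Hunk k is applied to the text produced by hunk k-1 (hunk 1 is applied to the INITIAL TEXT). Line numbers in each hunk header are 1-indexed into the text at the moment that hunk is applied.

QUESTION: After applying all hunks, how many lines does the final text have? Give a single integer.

Hunk 1: at line 1 remove [pkrc,cdp,bldj] add [qokr,rcpg] -> 7 lines: pdjnk lnn qokr rcpg vkpr dteaf khiq
Hunk 2: at line 1 remove [qokr] add [cpukz] -> 7 lines: pdjnk lnn cpukz rcpg vkpr dteaf khiq
Hunk 3: at line 1 remove [lnn,cpukz,rcpg] add [wib,kpp,uxen] -> 7 lines: pdjnk wib kpp uxen vkpr dteaf khiq
Hunk 4: at line 1 remove [kpp,uxen] add [fufqv,jzfw,bqnsw] -> 8 lines: pdjnk wib fufqv jzfw bqnsw vkpr dteaf khiq
Final line count: 8

Answer: 8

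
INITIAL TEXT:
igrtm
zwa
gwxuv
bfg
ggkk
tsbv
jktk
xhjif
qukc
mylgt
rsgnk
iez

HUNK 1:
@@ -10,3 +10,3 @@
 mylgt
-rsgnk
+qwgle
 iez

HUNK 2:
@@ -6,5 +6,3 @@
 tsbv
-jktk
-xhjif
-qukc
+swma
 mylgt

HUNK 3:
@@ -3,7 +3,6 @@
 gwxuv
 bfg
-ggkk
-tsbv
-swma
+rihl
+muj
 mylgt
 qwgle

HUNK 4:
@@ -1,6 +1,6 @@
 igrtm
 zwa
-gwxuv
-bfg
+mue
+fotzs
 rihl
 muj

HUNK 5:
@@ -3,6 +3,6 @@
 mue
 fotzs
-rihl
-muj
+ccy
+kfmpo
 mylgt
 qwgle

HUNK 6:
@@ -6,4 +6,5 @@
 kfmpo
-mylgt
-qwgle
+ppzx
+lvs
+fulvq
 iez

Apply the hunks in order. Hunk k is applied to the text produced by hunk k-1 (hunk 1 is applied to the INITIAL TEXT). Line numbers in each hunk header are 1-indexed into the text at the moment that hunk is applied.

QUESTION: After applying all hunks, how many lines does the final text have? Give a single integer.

Answer: 10

Derivation:
Hunk 1: at line 10 remove [rsgnk] add [qwgle] -> 12 lines: igrtm zwa gwxuv bfg ggkk tsbv jktk xhjif qukc mylgt qwgle iez
Hunk 2: at line 6 remove [jktk,xhjif,qukc] add [swma] -> 10 lines: igrtm zwa gwxuv bfg ggkk tsbv swma mylgt qwgle iez
Hunk 3: at line 3 remove [ggkk,tsbv,swma] add [rihl,muj] -> 9 lines: igrtm zwa gwxuv bfg rihl muj mylgt qwgle iez
Hunk 4: at line 1 remove [gwxuv,bfg] add [mue,fotzs] -> 9 lines: igrtm zwa mue fotzs rihl muj mylgt qwgle iez
Hunk 5: at line 3 remove [rihl,muj] add [ccy,kfmpo] -> 9 lines: igrtm zwa mue fotzs ccy kfmpo mylgt qwgle iez
Hunk 6: at line 6 remove [mylgt,qwgle] add [ppzx,lvs,fulvq] -> 10 lines: igrtm zwa mue fotzs ccy kfmpo ppzx lvs fulvq iez
Final line count: 10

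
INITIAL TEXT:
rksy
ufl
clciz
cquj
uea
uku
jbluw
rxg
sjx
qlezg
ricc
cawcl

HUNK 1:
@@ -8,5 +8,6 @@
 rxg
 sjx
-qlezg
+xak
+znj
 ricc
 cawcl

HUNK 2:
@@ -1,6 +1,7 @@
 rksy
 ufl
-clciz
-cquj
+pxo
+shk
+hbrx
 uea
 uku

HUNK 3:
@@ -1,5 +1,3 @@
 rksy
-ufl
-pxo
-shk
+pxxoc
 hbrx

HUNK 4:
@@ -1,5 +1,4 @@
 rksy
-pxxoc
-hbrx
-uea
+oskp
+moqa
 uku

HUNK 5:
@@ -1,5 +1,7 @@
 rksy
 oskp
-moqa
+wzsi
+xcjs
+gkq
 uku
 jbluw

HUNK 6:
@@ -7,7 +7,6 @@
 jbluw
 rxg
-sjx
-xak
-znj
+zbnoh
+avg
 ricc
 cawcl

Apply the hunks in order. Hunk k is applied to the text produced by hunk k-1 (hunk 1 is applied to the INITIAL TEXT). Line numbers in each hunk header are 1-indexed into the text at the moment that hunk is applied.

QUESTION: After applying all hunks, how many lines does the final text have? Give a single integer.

Answer: 12

Derivation:
Hunk 1: at line 8 remove [qlezg] add [xak,znj] -> 13 lines: rksy ufl clciz cquj uea uku jbluw rxg sjx xak znj ricc cawcl
Hunk 2: at line 1 remove [clciz,cquj] add [pxo,shk,hbrx] -> 14 lines: rksy ufl pxo shk hbrx uea uku jbluw rxg sjx xak znj ricc cawcl
Hunk 3: at line 1 remove [ufl,pxo,shk] add [pxxoc] -> 12 lines: rksy pxxoc hbrx uea uku jbluw rxg sjx xak znj ricc cawcl
Hunk 4: at line 1 remove [pxxoc,hbrx,uea] add [oskp,moqa] -> 11 lines: rksy oskp moqa uku jbluw rxg sjx xak znj ricc cawcl
Hunk 5: at line 1 remove [moqa] add [wzsi,xcjs,gkq] -> 13 lines: rksy oskp wzsi xcjs gkq uku jbluw rxg sjx xak znj ricc cawcl
Hunk 6: at line 7 remove [sjx,xak,znj] add [zbnoh,avg] -> 12 lines: rksy oskp wzsi xcjs gkq uku jbluw rxg zbnoh avg ricc cawcl
Final line count: 12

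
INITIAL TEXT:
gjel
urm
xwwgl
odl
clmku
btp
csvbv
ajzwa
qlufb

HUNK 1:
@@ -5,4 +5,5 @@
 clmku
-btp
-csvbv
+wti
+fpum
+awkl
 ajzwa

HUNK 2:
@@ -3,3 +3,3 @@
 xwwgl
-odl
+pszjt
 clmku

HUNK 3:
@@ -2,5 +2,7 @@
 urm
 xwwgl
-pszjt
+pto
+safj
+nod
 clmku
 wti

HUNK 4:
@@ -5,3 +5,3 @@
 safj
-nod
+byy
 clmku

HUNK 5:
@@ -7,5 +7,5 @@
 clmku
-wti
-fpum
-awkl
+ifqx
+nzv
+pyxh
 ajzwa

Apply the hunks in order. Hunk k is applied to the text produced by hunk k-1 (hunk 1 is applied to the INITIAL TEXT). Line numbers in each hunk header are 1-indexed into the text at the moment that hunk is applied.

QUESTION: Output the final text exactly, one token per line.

Hunk 1: at line 5 remove [btp,csvbv] add [wti,fpum,awkl] -> 10 lines: gjel urm xwwgl odl clmku wti fpum awkl ajzwa qlufb
Hunk 2: at line 3 remove [odl] add [pszjt] -> 10 lines: gjel urm xwwgl pszjt clmku wti fpum awkl ajzwa qlufb
Hunk 3: at line 2 remove [pszjt] add [pto,safj,nod] -> 12 lines: gjel urm xwwgl pto safj nod clmku wti fpum awkl ajzwa qlufb
Hunk 4: at line 5 remove [nod] add [byy] -> 12 lines: gjel urm xwwgl pto safj byy clmku wti fpum awkl ajzwa qlufb
Hunk 5: at line 7 remove [wti,fpum,awkl] add [ifqx,nzv,pyxh] -> 12 lines: gjel urm xwwgl pto safj byy clmku ifqx nzv pyxh ajzwa qlufb

Answer: gjel
urm
xwwgl
pto
safj
byy
clmku
ifqx
nzv
pyxh
ajzwa
qlufb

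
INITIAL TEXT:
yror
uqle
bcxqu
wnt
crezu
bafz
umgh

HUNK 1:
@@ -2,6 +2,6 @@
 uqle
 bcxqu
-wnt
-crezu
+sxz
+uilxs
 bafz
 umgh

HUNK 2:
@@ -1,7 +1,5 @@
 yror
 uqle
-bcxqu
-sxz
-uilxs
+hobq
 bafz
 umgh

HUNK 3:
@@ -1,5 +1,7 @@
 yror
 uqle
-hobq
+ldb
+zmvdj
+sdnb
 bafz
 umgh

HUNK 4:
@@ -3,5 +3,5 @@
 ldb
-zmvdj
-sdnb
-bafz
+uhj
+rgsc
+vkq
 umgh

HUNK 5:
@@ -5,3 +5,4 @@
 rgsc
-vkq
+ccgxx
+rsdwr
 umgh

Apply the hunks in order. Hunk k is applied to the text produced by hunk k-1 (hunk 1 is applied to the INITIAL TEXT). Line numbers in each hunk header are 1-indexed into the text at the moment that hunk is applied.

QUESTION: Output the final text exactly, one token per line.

Hunk 1: at line 2 remove [wnt,crezu] add [sxz,uilxs] -> 7 lines: yror uqle bcxqu sxz uilxs bafz umgh
Hunk 2: at line 1 remove [bcxqu,sxz,uilxs] add [hobq] -> 5 lines: yror uqle hobq bafz umgh
Hunk 3: at line 1 remove [hobq] add [ldb,zmvdj,sdnb] -> 7 lines: yror uqle ldb zmvdj sdnb bafz umgh
Hunk 4: at line 3 remove [zmvdj,sdnb,bafz] add [uhj,rgsc,vkq] -> 7 lines: yror uqle ldb uhj rgsc vkq umgh
Hunk 5: at line 5 remove [vkq] add [ccgxx,rsdwr] -> 8 lines: yror uqle ldb uhj rgsc ccgxx rsdwr umgh

Answer: yror
uqle
ldb
uhj
rgsc
ccgxx
rsdwr
umgh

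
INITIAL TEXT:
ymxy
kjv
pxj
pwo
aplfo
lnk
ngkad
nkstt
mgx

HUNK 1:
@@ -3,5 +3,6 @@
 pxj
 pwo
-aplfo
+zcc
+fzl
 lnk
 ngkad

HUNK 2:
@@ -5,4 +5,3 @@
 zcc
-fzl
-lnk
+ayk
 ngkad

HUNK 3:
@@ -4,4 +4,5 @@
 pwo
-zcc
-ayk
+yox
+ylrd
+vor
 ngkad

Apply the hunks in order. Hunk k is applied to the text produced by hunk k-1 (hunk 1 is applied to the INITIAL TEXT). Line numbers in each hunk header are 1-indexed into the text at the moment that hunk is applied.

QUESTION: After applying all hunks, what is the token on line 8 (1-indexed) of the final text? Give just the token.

Answer: ngkad

Derivation:
Hunk 1: at line 3 remove [aplfo] add [zcc,fzl] -> 10 lines: ymxy kjv pxj pwo zcc fzl lnk ngkad nkstt mgx
Hunk 2: at line 5 remove [fzl,lnk] add [ayk] -> 9 lines: ymxy kjv pxj pwo zcc ayk ngkad nkstt mgx
Hunk 3: at line 4 remove [zcc,ayk] add [yox,ylrd,vor] -> 10 lines: ymxy kjv pxj pwo yox ylrd vor ngkad nkstt mgx
Final line 8: ngkad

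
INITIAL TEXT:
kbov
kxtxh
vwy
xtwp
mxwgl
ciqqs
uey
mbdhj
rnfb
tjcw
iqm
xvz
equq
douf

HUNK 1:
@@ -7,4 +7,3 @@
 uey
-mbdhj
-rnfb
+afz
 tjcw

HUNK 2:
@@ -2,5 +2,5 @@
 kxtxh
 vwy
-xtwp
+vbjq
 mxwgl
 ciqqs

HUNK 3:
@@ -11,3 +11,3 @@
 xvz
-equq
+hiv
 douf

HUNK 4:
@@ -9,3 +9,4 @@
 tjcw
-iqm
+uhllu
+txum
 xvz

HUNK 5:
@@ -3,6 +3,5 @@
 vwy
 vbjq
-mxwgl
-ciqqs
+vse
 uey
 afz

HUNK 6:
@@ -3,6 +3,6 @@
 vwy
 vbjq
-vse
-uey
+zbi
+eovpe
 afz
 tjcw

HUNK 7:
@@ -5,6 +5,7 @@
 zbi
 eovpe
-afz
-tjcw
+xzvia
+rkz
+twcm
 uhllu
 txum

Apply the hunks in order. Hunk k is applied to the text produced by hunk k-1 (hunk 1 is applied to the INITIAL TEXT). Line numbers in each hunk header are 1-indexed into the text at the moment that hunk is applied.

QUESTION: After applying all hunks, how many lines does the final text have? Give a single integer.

Answer: 14

Derivation:
Hunk 1: at line 7 remove [mbdhj,rnfb] add [afz] -> 13 lines: kbov kxtxh vwy xtwp mxwgl ciqqs uey afz tjcw iqm xvz equq douf
Hunk 2: at line 2 remove [xtwp] add [vbjq] -> 13 lines: kbov kxtxh vwy vbjq mxwgl ciqqs uey afz tjcw iqm xvz equq douf
Hunk 3: at line 11 remove [equq] add [hiv] -> 13 lines: kbov kxtxh vwy vbjq mxwgl ciqqs uey afz tjcw iqm xvz hiv douf
Hunk 4: at line 9 remove [iqm] add [uhllu,txum] -> 14 lines: kbov kxtxh vwy vbjq mxwgl ciqqs uey afz tjcw uhllu txum xvz hiv douf
Hunk 5: at line 3 remove [mxwgl,ciqqs] add [vse] -> 13 lines: kbov kxtxh vwy vbjq vse uey afz tjcw uhllu txum xvz hiv douf
Hunk 6: at line 3 remove [vse,uey] add [zbi,eovpe] -> 13 lines: kbov kxtxh vwy vbjq zbi eovpe afz tjcw uhllu txum xvz hiv douf
Hunk 7: at line 5 remove [afz,tjcw] add [xzvia,rkz,twcm] -> 14 lines: kbov kxtxh vwy vbjq zbi eovpe xzvia rkz twcm uhllu txum xvz hiv douf
Final line count: 14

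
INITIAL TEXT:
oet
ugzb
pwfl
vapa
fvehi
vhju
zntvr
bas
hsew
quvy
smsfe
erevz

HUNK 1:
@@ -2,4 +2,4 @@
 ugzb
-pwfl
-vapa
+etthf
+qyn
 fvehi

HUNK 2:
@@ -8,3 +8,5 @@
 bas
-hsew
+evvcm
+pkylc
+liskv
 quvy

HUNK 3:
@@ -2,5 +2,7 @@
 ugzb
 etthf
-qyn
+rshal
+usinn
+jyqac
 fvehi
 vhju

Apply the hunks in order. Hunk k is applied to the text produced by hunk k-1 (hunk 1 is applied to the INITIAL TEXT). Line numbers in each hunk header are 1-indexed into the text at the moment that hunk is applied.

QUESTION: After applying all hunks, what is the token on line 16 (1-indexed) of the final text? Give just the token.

Answer: erevz

Derivation:
Hunk 1: at line 2 remove [pwfl,vapa] add [etthf,qyn] -> 12 lines: oet ugzb etthf qyn fvehi vhju zntvr bas hsew quvy smsfe erevz
Hunk 2: at line 8 remove [hsew] add [evvcm,pkylc,liskv] -> 14 lines: oet ugzb etthf qyn fvehi vhju zntvr bas evvcm pkylc liskv quvy smsfe erevz
Hunk 3: at line 2 remove [qyn] add [rshal,usinn,jyqac] -> 16 lines: oet ugzb etthf rshal usinn jyqac fvehi vhju zntvr bas evvcm pkylc liskv quvy smsfe erevz
Final line 16: erevz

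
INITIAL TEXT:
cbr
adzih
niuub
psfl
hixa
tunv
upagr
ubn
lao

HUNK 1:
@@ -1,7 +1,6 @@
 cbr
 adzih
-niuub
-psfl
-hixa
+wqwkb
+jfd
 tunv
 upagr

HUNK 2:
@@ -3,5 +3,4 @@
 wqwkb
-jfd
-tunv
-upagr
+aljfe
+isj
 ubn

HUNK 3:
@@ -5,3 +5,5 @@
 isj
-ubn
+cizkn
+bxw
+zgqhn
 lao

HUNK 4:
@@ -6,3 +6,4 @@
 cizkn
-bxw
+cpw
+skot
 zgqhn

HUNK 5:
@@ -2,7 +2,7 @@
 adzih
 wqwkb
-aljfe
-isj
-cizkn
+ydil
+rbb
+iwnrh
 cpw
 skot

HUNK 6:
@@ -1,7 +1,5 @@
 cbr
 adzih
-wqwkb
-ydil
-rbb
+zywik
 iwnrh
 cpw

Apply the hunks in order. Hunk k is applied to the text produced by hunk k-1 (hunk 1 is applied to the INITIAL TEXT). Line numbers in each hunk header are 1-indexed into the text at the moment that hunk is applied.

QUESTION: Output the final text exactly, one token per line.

Hunk 1: at line 1 remove [niuub,psfl,hixa] add [wqwkb,jfd] -> 8 lines: cbr adzih wqwkb jfd tunv upagr ubn lao
Hunk 2: at line 3 remove [jfd,tunv,upagr] add [aljfe,isj] -> 7 lines: cbr adzih wqwkb aljfe isj ubn lao
Hunk 3: at line 5 remove [ubn] add [cizkn,bxw,zgqhn] -> 9 lines: cbr adzih wqwkb aljfe isj cizkn bxw zgqhn lao
Hunk 4: at line 6 remove [bxw] add [cpw,skot] -> 10 lines: cbr adzih wqwkb aljfe isj cizkn cpw skot zgqhn lao
Hunk 5: at line 2 remove [aljfe,isj,cizkn] add [ydil,rbb,iwnrh] -> 10 lines: cbr adzih wqwkb ydil rbb iwnrh cpw skot zgqhn lao
Hunk 6: at line 1 remove [wqwkb,ydil,rbb] add [zywik] -> 8 lines: cbr adzih zywik iwnrh cpw skot zgqhn lao

Answer: cbr
adzih
zywik
iwnrh
cpw
skot
zgqhn
lao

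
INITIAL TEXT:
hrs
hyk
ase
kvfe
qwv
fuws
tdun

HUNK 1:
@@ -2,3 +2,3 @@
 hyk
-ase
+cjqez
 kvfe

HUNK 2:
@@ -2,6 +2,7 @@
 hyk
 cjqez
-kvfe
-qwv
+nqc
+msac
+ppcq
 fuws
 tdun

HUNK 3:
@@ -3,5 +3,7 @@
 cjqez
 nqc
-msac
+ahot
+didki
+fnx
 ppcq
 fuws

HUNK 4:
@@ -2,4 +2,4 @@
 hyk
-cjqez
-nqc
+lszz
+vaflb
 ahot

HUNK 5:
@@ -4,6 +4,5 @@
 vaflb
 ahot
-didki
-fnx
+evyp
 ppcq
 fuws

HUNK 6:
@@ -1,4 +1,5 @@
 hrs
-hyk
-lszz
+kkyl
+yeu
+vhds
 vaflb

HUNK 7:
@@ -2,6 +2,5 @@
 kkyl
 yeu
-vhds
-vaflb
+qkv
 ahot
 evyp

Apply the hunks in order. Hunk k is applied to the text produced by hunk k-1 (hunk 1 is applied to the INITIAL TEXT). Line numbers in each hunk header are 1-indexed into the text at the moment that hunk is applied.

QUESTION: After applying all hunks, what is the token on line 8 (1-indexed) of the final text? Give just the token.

Hunk 1: at line 2 remove [ase] add [cjqez] -> 7 lines: hrs hyk cjqez kvfe qwv fuws tdun
Hunk 2: at line 2 remove [kvfe,qwv] add [nqc,msac,ppcq] -> 8 lines: hrs hyk cjqez nqc msac ppcq fuws tdun
Hunk 3: at line 3 remove [msac] add [ahot,didki,fnx] -> 10 lines: hrs hyk cjqez nqc ahot didki fnx ppcq fuws tdun
Hunk 4: at line 2 remove [cjqez,nqc] add [lszz,vaflb] -> 10 lines: hrs hyk lszz vaflb ahot didki fnx ppcq fuws tdun
Hunk 5: at line 4 remove [didki,fnx] add [evyp] -> 9 lines: hrs hyk lszz vaflb ahot evyp ppcq fuws tdun
Hunk 6: at line 1 remove [hyk,lszz] add [kkyl,yeu,vhds] -> 10 lines: hrs kkyl yeu vhds vaflb ahot evyp ppcq fuws tdun
Hunk 7: at line 2 remove [vhds,vaflb] add [qkv] -> 9 lines: hrs kkyl yeu qkv ahot evyp ppcq fuws tdun
Final line 8: fuws

Answer: fuws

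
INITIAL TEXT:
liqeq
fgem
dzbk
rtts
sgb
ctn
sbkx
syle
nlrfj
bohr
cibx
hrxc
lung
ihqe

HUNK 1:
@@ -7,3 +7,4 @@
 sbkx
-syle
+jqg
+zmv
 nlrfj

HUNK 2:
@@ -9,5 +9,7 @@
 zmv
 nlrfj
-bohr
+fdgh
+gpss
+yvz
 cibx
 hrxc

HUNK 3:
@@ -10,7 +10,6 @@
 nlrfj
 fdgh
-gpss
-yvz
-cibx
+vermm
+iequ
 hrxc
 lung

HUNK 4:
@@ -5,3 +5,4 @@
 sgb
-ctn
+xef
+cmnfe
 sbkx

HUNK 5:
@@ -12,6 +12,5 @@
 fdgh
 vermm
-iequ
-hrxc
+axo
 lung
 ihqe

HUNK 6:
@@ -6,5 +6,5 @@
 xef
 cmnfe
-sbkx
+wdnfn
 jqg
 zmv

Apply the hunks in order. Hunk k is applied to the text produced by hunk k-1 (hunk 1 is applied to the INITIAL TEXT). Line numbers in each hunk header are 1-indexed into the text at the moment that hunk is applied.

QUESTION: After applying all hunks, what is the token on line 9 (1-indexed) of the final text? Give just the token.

Answer: jqg

Derivation:
Hunk 1: at line 7 remove [syle] add [jqg,zmv] -> 15 lines: liqeq fgem dzbk rtts sgb ctn sbkx jqg zmv nlrfj bohr cibx hrxc lung ihqe
Hunk 2: at line 9 remove [bohr] add [fdgh,gpss,yvz] -> 17 lines: liqeq fgem dzbk rtts sgb ctn sbkx jqg zmv nlrfj fdgh gpss yvz cibx hrxc lung ihqe
Hunk 3: at line 10 remove [gpss,yvz,cibx] add [vermm,iequ] -> 16 lines: liqeq fgem dzbk rtts sgb ctn sbkx jqg zmv nlrfj fdgh vermm iequ hrxc lung ihqe
Hunk 4: at line 5 remove [ctn] add [xef,cmnfe] -> 17 lines: liqeq fgem dzbk rtts sgb xef cmnfe sbkx jqg zmv nlrfj fdgh vermm iequ hrxc lung ihqe
Hunk 5: at line 12 remove [iequ,hrxc] add [axo] -> 16 lines: liqeq fgem dzbk rtts sgb xef cmnfe sbkx jqg zmv nlrfj fdgh vermm axo lung ihqe
Hunk 6: at line 6 remove [sbkx] add [wdnfn] -> 16 lines: liqeq fgem dzbk rtts sgb xef cmnfe wdnfn jqg zmv nlrfj fdgh vermm axo lung ihqe
Final line 9: jqg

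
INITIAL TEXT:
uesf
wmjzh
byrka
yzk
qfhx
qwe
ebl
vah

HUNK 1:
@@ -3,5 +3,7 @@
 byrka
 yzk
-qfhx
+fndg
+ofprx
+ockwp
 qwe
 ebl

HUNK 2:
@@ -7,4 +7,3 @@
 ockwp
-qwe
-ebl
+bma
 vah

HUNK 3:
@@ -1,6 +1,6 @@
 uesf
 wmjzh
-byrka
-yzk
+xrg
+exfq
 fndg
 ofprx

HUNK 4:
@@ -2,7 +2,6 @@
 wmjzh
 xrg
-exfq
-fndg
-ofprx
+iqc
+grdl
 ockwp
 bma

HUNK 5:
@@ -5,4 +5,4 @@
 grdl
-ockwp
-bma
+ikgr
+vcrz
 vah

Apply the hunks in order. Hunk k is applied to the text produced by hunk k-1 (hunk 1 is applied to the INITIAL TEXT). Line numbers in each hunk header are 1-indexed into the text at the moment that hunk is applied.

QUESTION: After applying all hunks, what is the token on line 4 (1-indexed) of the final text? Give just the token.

Answer: iqc

Derivation:
Hunk 1: at line 3 remove [qfhx] add [fndg,ofprx,ockwp] -> 10 lines: uesf wmjzh byrka yzk fndg ofprx ockwp qwe ebl vah
Hunk 2: at line 7 remove [qwe,ebl] add [bma] -> 9 lines: uesf wmjzh byrka yzk fndg ofprx ockwp bma vah
Hunk 3: at line 1 remove [byrka,yzk] add [xrg,exfq] -> 9 lines: uesf wmjzh xrg exfq fndg ofprx ockwp bma vah
Hunk 4: at line 2 remove [exfq,fndg,ofprx] add [iqc,grdl] -> 8 lines: uesf wmjzh xrg iqc grdl ockwp bma vah
Hunk 5: at line 5 remove [ockwp,bma] add [ikgr,vcrz] -> 8 lines: uesf wmjzh xrg iqc grdl ikgr vcrz vah
Final line 4: iqc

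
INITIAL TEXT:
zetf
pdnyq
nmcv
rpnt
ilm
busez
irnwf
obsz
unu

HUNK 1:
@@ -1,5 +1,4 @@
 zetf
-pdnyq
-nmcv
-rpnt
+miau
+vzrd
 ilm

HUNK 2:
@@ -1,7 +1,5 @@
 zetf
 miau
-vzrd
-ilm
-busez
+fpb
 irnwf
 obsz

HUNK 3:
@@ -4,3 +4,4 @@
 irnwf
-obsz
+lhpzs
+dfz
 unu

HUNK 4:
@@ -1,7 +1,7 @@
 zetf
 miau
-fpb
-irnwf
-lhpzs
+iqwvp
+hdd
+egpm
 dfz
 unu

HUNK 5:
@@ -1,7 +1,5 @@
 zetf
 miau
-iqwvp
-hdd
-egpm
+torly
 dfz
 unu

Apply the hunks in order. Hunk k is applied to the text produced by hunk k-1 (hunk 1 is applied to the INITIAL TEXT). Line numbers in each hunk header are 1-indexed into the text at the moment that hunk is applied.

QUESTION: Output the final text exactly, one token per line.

Answer: zetf
miau
torly
dfz
unu

Derivation:
Hunk 1: at line 1 remove [pdnyq,nmcv,rpnt] add [miau,vzrd] -> 8 lines: zetf miau vzrd ilm busez irnwf obsz unu
Hunk 2: at line 1 remove [vzrd,ilm,busez] add [fpb] -> 6 lines: zetf miau fpb irnwf obsz unu
Hunk 3: at line 4 remove [obsz] add [lhpzs,dfz] -> 7 lines: zetf miau fpb irnwf lhpzs dfz unu
Hunk 4: at line 1 remove [fpb,irnwf,lhpzs] add [iqwvp,hdd,egpm] -> 7 lines: zetf miau iqwvp hdd egpm dfz unu
Hunk 5: at line 1 remove [iqwvp,hdd,egpm] add [torly] -> 5 lines: zetf miau torly dfz unu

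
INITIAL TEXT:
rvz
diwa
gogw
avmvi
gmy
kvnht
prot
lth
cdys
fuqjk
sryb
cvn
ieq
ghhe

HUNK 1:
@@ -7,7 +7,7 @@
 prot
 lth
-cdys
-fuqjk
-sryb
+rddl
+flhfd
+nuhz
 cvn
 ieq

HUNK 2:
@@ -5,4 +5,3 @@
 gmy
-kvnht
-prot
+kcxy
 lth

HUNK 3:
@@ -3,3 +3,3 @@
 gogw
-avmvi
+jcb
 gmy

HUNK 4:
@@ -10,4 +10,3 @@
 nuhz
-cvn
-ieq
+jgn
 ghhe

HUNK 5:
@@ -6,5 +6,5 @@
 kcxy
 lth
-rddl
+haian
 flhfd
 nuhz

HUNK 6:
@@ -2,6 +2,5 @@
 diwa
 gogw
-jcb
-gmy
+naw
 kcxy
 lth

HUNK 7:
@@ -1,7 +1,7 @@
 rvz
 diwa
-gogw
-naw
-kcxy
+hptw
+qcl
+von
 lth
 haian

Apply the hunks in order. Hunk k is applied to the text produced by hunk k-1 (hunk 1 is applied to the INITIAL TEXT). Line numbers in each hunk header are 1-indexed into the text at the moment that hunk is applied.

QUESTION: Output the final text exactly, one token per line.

Answer: rvz
diwa
hptw
qcl
von
lth
haian
flhfd
nuhz
jgn
ghhe

Derivation:
Hunk 1: at line 7 remove [cdys,fuqjk,sryb] add [rddl,flhfd,nuhz] -> 14 lines: rvz diwa gogw avmvi gmy kvnht prot lth rddl flhfd nuhz cvn ieq ghhe
Hunk 2: at line 5 remove [kvnht,prot] add [kcxy] -> 13 lines: rvz diwa gogw avmvi gmy kcxy lth rddl flhfd nuhz cvn ieq ghhe
Hunk 3: at line 3 remove [avmvi] add [jcb] -> 13 lines: rvz diwa gogw jcb gmy kcxy lth rddl flhfd nuhz cvn ieq ghhe
Hunk 4: at line 10 remove [cvn,ieq] add [jgn] -> 12 lines: rvz diwa gogw jcb gmy kcxy lth rddl flhfd nuhz jgn ghhe
Hunk 5: at line 6 remove [rddl] add [haian] -> 12 lines: rvz diwa gogw jcb gmy kcxy lth haian flhfd nuhz jgn ghhe
Hunk 6: at line 2 remove [jcb,gmy] add [naw] -> 11 lines: rvz diwa gogw naw kcxy lth haian flhfd nuhz jgn ghhe
Hunk 7: at line 1 remove [gogw,naw,kcxy] add [hptw,qcl,von] -> 11 lines: rvz diwa hptw qcl von lth haian flhfd nuhz jgn ghhe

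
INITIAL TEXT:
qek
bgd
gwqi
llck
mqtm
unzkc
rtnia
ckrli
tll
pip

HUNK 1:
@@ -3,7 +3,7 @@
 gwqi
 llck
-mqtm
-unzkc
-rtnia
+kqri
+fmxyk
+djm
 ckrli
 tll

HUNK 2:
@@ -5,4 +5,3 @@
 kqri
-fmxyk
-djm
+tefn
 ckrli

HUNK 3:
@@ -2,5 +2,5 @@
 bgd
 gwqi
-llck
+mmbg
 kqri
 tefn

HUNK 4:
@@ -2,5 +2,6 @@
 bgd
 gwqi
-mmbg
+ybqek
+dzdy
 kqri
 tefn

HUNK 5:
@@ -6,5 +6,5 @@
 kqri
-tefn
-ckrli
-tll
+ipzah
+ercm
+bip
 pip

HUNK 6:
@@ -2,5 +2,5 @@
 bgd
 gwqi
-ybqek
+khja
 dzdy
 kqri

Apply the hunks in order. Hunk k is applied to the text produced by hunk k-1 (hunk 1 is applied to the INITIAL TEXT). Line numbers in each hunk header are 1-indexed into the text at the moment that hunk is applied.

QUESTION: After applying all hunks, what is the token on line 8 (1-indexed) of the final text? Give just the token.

Hunk 1: at line 3 remove [mqtm,unzkc,rtnia] add [kqri,fmxyk,djm] -> 10 lines: qek bgd gwqi llck kqri fmxyk djm ckrli tll pip
Hunk 2: at line 5 remove [fmxyk,djm] add [tefn] -> 9 lines: qek bgd gwqi llck kqri tefn ckrli tll pip
Hunk 3: at line 2 remove [llck] add [mmbg] -> 9 lines: qek bgd gwqi mmbg kqri tefn ckrli tll pip
Hunk 4: at line 2 remove [mmbg] add [ybqek,dzdy] -> 10 lines: qek bgd gwqi ybqek dzdy kqri tefn ckrli tll pip
Hunk 5: at line 6 remove [tefn,ckrli,tll] add [ipzah,ercm,bip] -> 10 lines: qek bgd gwqi ybqek dzdy kqri ipzah ercm bip pip
Hunk 6: at line 2 remove [ybqek] add [khja] -> 10 lines: qek bgd gwqi khja dzdy kqri ipzah ercm bip pip
Final line 8: ercm

Answer: ercm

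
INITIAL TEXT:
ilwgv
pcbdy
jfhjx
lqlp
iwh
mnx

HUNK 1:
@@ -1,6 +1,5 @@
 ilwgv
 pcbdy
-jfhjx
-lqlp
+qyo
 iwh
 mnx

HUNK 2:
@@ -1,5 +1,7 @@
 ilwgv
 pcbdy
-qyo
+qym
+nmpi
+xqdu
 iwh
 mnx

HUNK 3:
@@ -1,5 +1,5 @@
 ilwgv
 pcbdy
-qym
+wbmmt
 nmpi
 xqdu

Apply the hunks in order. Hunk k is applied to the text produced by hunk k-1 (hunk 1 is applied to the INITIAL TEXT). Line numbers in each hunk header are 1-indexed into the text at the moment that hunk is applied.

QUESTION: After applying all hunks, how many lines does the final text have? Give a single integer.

Answer: 7

Derivation:
Hunk 1: at line 1 remove [jfhjx,lqlp] add [qyo] -> 5 lines: ilwgv pcbdy qyo iwh mnx
Hunk 2: at line 1 remove [qyo] add [qym,nmpi,xqdu] -> 7 lines: ilwgv pcbdy qym nmpi xqdu iwh mnx
Hunk 3: at line 1 remove [qym] add [wbmmt] -> 7 lines: ilwgv pcbdy wbmmt nmpi xqdu iwh mnx
Final line count: 7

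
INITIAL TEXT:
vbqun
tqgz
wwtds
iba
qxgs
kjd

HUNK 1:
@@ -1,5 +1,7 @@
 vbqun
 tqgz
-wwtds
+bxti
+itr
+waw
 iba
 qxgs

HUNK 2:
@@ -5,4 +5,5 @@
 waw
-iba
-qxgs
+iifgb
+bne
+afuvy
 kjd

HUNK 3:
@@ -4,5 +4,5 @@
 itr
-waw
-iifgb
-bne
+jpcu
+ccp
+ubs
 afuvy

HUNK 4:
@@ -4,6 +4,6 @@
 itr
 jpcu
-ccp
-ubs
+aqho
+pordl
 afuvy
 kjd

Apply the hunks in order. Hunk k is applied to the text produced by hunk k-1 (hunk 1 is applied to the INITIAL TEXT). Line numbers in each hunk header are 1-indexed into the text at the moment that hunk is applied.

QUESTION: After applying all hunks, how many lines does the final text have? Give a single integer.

Hunk 1: at line 1 remove [wwtds] add [bxti,itr,waw] -> 8 lines: vbqun tqgz bxti itr waw iba qxgs kjd
Hunk 2: at line 5 remove [iba,qxgs] add [iifgb,bne,afuvy] -> 9 lines: vbqun tqgz bxti itr waw iifgb bne afuvy kjd
Hunk 3: at line 4 remove [waw,iifgb,bne] add [jpcu,ccp,ubs] -> 9 lines: vbqun tqgz bxti itr jpcu ccp ubs afuvy kjd
Hunk 4: at line 4 remove [ccp,ubs] add [aqho,pordl] -> 9 lines: vbqun tqgz bxti itr jpcu aqho pordl afuvy kjd
Final line count: 9

Answer: 9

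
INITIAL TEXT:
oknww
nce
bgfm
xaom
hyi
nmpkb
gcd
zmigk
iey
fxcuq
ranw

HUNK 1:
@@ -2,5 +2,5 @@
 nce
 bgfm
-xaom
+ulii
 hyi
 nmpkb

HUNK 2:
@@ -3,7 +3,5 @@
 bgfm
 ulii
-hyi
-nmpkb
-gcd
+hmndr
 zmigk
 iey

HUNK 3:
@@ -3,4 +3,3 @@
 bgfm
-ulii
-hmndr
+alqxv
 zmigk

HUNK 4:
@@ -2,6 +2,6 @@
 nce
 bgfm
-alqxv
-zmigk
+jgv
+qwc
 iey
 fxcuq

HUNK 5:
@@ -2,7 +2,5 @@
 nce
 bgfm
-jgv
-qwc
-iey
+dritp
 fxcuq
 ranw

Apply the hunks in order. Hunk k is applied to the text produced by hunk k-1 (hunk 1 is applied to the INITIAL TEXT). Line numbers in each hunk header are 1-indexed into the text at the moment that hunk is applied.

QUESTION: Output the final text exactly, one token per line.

Hunk 1: at line 2 remove [xaom] add [ulii] -> 11 lines: oknww nce bgfm ulii hyi nmpkb gcd zmigk iey fxcuq ranw
Hunk 2: at line 3 remove [hyi,nmpkb,gcd] add [hmndr] -> 9 lines: oknww nce bgfm ulii hmndr zmigk iey fxcuq ranw
Hunk 3: at line 3 remove [ulii,hmndr] add [alqxv] -> 8 lines: oknww nce bgfm alqxv zmigk iey fxcuq ranw
Hunk 4: at line 2 remove [alqxv,zmigk] add [jgv,qwc] -> 8 lines: oknww nce bgfm jgv qwc iey fxcuq ranw
Hunk 5: at line 2 remove [jgv,qwc,iey] add [dritp] -> 6 lines: oknww nce bgfm dritp fxcuq ranw

Answer: oknww
nce
bgfm
dritp
fxcuq
ranw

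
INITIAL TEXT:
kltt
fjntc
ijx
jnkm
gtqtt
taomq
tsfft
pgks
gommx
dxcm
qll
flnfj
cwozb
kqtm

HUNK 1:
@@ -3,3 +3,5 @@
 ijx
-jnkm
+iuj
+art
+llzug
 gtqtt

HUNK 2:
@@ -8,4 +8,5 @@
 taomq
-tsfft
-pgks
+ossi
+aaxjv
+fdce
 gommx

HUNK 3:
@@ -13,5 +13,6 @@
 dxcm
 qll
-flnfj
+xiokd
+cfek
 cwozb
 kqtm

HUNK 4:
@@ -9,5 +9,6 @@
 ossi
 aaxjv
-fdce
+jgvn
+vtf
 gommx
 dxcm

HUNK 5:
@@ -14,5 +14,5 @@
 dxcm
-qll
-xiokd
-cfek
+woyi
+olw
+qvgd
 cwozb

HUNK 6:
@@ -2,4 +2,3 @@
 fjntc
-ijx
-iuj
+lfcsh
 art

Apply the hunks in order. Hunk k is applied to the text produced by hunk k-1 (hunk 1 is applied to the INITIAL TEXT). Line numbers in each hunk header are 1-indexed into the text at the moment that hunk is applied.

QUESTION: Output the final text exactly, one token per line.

Hunk 1: at line 3 remove [jnkm] add [iuj,art,llzug] -> 16 lines: kltt fjntc ijx iuj art llzug gtqtt taomq tsfft pgks gommx dxcm qll flnfj cwozb kqtm
Hunk 2: at line 8 remove [tsfft,pgks] add [ossi,aaxjv,fdce] -> 17 lines: kltt fjntc ijx iuj art llzug gtqtt taomq ossi aaxjv fdce gommx dxcm qll flnfj cwozb kqtm
Hunk 3: at line 13 remove [flnfj] add [xiokd,cfek] -> 18 lines: kltt fjntc ijx iuj art llzug gtqtt taomq ossi aaxjv fdce gommx dxcm qll xiokd cfek cwozb kqtm
Hunk 4: at line 9 remove [fdce] add [jgvn,vtf] -> 19 lines: kltt fjntc ijx iuj art llzug gtqtt taomq ossi aaxjv jgvn vtf gommx dxcm qll xiokd cfek cwozb kqtm
Hunk 5: at line 14 remove [qll,xiokd,cfek] add [woyi,olw,qvgd] -> 19 lines: kltt fjntc ijx iuj art llzug gtqtt taomq ossi aaxjv jgvn vtf gommx dxcm woyi olw qvgd cwozb kqtm
Hunk 6: at line 2 remove [ijx,iuj] add [lfcsh] -> 18 lines: kltt fjntc lfcsh art llzug gtqtt taomq ossi aaxjv jgvn vtf gommx dxcm woyi olw qvgd cwozb kqtm

Answer: kltt
fjntc
lfcsh
art
llzug
gtqtt
taomq
ossi
aaxjv
jgvn
vtf
gommx
dxcm
woyi
olw
qvgd
cwozb
kqtm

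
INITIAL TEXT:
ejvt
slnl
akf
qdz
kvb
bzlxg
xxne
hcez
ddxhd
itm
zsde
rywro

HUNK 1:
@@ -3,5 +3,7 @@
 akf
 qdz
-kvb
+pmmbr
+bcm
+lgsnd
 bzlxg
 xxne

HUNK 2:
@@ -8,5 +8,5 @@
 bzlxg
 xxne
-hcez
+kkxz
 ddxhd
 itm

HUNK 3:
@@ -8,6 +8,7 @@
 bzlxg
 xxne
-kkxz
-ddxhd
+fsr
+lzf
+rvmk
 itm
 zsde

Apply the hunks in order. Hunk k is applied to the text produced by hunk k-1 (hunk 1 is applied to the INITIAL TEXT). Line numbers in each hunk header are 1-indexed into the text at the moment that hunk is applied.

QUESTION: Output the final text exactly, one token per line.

Answer: ejvt
slnl
akf
qdz
pmmbr
bcm
lgsnd
bzlxg
xxne
fsr
lzf
rvmk
itm
zsde
rywro

Derivation:
Hunk 1: at line 3 remove [kvb] add [pmmbr,bcm,lgsnd] -> 14 lines: ejvt slnl akf qdz pmmbr bcm lgsnd bzlxg xxne hcez ddxhd itm zsde rywro
Hunk 2: at line 8 remove [hcez] add [kkxz] -> 14 lines: ejvt slnl akf qdz pmmbr bcm lgsnd bzlxg xxne kkxz ddxhd itm zsde rywro
Hunk 3: at line 8 remove [kkxz,ddxhd] add [fsr,lzf,rvmk] -> 15 lines: ejvt slnl akf qdz pmmbr bcm lgsnd bzlxg xxne fsr lzf rvmk itm zsde rywro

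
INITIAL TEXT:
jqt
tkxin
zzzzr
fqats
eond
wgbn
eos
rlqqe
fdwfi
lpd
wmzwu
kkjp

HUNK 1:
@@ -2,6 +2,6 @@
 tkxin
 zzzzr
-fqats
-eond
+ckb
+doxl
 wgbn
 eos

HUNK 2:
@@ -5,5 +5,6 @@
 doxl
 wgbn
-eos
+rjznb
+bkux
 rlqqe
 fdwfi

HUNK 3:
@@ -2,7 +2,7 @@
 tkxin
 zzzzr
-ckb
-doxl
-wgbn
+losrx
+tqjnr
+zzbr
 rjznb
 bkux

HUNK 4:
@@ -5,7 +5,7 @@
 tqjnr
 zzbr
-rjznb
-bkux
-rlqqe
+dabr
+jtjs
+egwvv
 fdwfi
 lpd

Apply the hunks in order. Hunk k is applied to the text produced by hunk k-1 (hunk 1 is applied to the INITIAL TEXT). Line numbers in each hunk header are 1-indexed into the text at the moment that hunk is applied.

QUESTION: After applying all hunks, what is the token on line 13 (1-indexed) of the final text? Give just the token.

Hunk 1: at line 2 remove [fqats,eond] add [ckb,doxl] -> 12 lines: jqt tkxin zzzzr ckb doxl wgbn eos rlqqe fdwfi lpd wmzwu kkjp
Hunk 2: at line 5 remove [eos] add [rjznb,bkux] -> 13 lines: jqt tkxin zzzzr ckb doxl wgbn rjznb bkux rlqqe fdwfi lpd wmzwu kkjp
Hunk 3: at line 2 remove [ckb,doxl,wgbn] add [losrx,tqjnr,zzbr] -> 13 lines: jqt tkxin zzzzr losrx tqjnr zzbr rjznb bkux rlqqe fdwfi lpd wmzwu kkjp
Hunk 4: at line 5 remove [rjznb,bkux,rlqqe] add [dabr,jtjs,egwvv] -> 13 lines: jqt tkxin zzzzr losrx tqjnr zzbr dabr jtjs egwvv fdwfi lpd wmzwu kkjp
Final line 13: kkjp

Answer: kkjp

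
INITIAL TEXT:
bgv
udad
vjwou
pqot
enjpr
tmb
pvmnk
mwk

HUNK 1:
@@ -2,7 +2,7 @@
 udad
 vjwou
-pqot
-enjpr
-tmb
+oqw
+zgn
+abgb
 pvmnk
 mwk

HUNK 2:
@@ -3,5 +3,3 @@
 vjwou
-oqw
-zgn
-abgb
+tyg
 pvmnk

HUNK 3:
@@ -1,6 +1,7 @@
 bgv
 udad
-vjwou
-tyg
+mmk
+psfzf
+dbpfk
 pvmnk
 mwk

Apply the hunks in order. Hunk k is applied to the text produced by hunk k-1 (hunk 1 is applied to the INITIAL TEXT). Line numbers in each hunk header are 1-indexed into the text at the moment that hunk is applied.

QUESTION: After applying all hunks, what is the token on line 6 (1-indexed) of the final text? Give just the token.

Hunk 1: at line 2 remove [pqot,enjpr,tmb] add [oqw,zgn,abgb] -> 8 lines: bgv udad vjwou oqw zgn abgb pvmnk mwk
Hunk 2: at line 3 remove [oqw,zgn,abgb] add [tyg] -> 6 lines: bgv udad vjwou tyg pvmnk mwk
Hunk 3: at line 1 remove [vjwou,tyg] add [mmk,psfzf,dbpfk] -> 7 lines: bgv udad mmk psfzf dbpfk pvmnk mwk
Final line 6: pvmnk

Answer: pvmnk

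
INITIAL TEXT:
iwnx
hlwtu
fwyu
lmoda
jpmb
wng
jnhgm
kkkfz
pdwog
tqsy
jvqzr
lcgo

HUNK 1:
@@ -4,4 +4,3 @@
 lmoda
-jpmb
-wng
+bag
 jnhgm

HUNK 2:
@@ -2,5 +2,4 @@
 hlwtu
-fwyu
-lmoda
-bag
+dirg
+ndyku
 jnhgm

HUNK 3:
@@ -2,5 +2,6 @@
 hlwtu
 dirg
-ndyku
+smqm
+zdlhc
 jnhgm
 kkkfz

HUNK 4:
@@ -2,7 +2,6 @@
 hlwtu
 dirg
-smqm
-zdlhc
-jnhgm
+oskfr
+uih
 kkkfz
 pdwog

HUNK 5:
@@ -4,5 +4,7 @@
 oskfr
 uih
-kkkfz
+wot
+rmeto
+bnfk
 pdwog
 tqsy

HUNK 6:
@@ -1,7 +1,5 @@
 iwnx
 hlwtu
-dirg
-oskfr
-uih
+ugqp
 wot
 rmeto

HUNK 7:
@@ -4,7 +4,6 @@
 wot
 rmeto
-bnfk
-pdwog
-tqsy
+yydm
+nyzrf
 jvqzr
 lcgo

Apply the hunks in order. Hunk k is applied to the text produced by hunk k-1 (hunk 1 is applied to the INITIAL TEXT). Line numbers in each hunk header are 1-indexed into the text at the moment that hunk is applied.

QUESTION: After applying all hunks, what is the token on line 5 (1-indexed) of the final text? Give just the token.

Answer: rmeto

Derivation:
Hunk 1: at line 4 remove [jpmb,wng] add [bag] -> 11 lines: iwnx hlwtu fwyu lmoda bag jnhgm kkkfz pdwog tqsy jvqzr lcgo
Hunk 2: at line 2 remove [fwyu,lmoda,bag] add [dirg,ndyku] -> 10 lines: iwnx hlwtu dirg ndyku jnhgm kkkfz pdwog tqsy jvqzr lcgo
Hunk 3: at line 2 remove [ndyku] add [smqm,zdlhc] -> 11 lines: iwnx hlwtu dirg smqm zdlhc jnhgm kkkfz pdwog tqsy jvqzr lcgo
Hunk 4: at line 2 remove [smqm,zdlhc,jnhgm] add [oskfr,uih] -> 10 lines: iwnx hlwtu dirg oskfr uih kkkfz pdwog tqsy jvqzr lcgo
Hunk 5: at line 4 remove [kkkfz] add [wot,rmeto,bnfk] -> 12 lines: iwnx hlwtu dirg oskfr uih wot rmeto bnfk pdwog tqsy jvqzr lcgo
Hunk 6: at line 1 remove [dirg,oskfr,uih] add [ugqp] -> 10 lines: iwnx hlwtu ugqp wot rmeto bnfk pdwog tqsy jvqzr lcgo
Hunk 7: at line 4 remove [bnfk,pdwog,tqsy] add [yydm,nyzrf] -> 9 lines: iwnx hlwtu ugqp wot rmeto yydm nyzrf jvqzr lcgo
Final line 5: rmeto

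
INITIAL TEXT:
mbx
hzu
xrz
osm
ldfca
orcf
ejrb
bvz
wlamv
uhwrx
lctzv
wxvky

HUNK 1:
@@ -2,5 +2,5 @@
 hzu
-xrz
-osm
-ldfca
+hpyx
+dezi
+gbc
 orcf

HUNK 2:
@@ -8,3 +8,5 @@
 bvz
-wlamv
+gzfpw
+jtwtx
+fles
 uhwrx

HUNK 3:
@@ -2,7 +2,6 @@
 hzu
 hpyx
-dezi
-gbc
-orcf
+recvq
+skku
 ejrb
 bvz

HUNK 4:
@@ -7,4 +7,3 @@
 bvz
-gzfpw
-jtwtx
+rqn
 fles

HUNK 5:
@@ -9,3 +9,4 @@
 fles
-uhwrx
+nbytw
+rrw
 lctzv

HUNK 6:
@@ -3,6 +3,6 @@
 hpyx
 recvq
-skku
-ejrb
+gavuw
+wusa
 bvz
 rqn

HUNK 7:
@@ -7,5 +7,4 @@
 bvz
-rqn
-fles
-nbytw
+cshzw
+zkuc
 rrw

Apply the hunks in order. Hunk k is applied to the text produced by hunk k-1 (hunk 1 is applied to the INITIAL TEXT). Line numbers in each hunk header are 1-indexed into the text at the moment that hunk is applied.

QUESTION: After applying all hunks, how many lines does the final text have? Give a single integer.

Answer: 12

Derivation:
Hunk 1: at line 2 remove [xrz,osm,ldfca] add [hpyx,dezi,gbc] -> 12 lines: mbx hzu hpyx dezi gbc orcf ejrb bvz wlamv uhwrx lctzv wxvky
Hunk 2: at line 8 remove [wlamv] add [gzfpw,jtwtx,fles] -> 14 lines: mbx hzu hpyx dezi gbc orcf ejrb bvz gzfpw jtwtx fles uhwrx lctzv wxvky
Hunk 3: at line 2 remove [dezi,gbc,orcf] add [recvq,skku] -> 13 lines: mbx hzu hpyx recvq skku ejrb bvz gzfpw jtwtx fles uhwrx lctzv wxvky
Hunk 4: at line 7 remove [gzfpw,jtwtx] add [rqn] -> 12 lines: mbx hzu hpyx recvq skku ejrb bvz rqn fles uhwrx lctzv wxvky
Hunk 5: at line 9 remove [uhwrx] add [nbytw,rrw] -> 13 lines: mbx hzu hpyx recvq skku ejrb bvz rqn fles nbytw rrw lctzv wxvky
Hunk 6: at line 3 remove [skku,ejrb] add [gavuw,wusa] -> 13 lines: mbx hzu hpyx recvq gavuw wusa bvz rqn fles nbytw rrw lctzv wxvky
Hunk 7: at line 7 remove [rqn,fles,nbytw] add [cshzw,zkuc] -> 12 lines: mbx hzu hpyx recvq gavuw wusa bvz cshzw zkuc rrw lctzv wxvky
Final line count: 12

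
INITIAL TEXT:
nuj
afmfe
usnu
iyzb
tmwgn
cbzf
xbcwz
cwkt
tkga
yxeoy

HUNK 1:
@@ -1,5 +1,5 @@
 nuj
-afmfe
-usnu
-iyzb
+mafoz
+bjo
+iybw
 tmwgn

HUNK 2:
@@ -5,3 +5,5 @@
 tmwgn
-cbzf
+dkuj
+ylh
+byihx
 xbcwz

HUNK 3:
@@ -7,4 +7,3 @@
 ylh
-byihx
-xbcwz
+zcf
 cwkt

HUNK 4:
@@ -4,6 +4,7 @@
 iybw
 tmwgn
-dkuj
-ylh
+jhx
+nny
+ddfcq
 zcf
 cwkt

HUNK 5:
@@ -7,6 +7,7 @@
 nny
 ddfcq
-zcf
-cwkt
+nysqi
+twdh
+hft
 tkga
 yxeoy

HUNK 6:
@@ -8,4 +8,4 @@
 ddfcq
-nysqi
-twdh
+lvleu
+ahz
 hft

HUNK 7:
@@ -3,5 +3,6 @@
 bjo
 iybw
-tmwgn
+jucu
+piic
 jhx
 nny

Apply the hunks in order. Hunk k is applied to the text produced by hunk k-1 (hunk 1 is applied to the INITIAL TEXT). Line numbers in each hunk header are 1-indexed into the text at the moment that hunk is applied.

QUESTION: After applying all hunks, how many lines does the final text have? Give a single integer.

Hunk 1: at line 1 remove [afmfe,usnu,iyzb] add [mafoz,bjo,iybw] -> 10 lines: nuj mafoz bjo iybw tmwgn cbzf xbcwz cwkt tkga yxeoy
Hunk 2: at line 5 remove [cbzf] add [dkuj,ylh,byihx] -> 12 lines: nuj mafoz bjo iybw tmwgn dkuj ylh byihx xbcwz cwkt tkga yxeoy
Hunk 3: at line 7 remove [byihx,xbcwz] add [zcf] -> 11 lines: nuj mafoz bjo iybw tmwgn dkuj ylh zcf cwkt tkga yxeoy
Hunk 4: at line 4 remove [dkuj,ylh] add [jhx,nny,ddfcq] -> 12 lines: nuj mafoz bjo iybw tmwgn jhx nny ddfcq zcf cwkt tkga yxeoy
Hunk 5: at line 7 remove [zcf,cwkt] add [nysqi,twdh,hft] -> 13 lines: nuj mafoz bjo iybw tmwgn jhx nny ddfcq nysqi twdh hft tkga yxeoy
Hunk 6: at line 8 remove [nysqi,twdh] add [lvleu,ahz] -> 13 lines: nuj mafoz bjo iybw tmwgn jhx nny ddfcq lvleu ahz hft tkga yxeoy
Hunk 7: at line 3 remove [tmwgn] add [jucu,piic] -> 14 lines: nuj mafoz bjo iybw jucu piic jhx nny ddfcq lvleu ahz hft tkga yxeoy
Final line count: 14

Answer: 14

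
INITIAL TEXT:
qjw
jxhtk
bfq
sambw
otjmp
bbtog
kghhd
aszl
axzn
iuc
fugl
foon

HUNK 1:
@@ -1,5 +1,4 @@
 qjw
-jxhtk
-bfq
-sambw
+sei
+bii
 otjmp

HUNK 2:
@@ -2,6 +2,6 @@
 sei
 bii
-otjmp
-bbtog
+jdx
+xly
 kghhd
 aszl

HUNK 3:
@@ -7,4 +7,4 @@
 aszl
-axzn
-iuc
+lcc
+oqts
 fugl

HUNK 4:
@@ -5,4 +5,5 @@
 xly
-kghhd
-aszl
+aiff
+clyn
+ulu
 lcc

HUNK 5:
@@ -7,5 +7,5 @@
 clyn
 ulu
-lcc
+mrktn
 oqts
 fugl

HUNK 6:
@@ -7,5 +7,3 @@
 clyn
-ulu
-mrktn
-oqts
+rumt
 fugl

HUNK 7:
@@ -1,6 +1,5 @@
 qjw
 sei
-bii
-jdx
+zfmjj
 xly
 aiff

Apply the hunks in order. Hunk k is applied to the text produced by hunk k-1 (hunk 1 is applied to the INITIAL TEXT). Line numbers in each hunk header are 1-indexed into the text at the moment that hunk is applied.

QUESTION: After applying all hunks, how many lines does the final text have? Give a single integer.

Hunk 1: at line 1 remove [jxhtk,bfq,sambw] add [sei,bii] -> 11 lines: qjw sei bii otjmp bbtog kghhd aszl axzn iuc fugl foon
Hunk 2: at line 2 remove [otjmp,bbtog] add [jdx,xly] -> 11 lines: qjw sei bii jdx xly kghhd aszl axzn iuc fugl foon
Hunk 3: at line 7 remove [axzn,iuc] add [lcc,oqts] -> 11 lines: qjw sei bii jdx xly kghhd aszl lcc oqts fugl foon
Hunk 4: at line 5 remove [kghhd,aszl] add [aiff,clyn,ulu] -> 12 lines: qjw sei bii jdx xly aiff clyn ulu lcc oqts fugl foon
Hunk 5: at line 7 remove [lcc] add [mrktn] -> 12 lines: qjw sei bii jdx xly aiff clyn ulu mrktn oqts fugl foon
Hunk 6: at line 7 remove [ulu,mrktn,oqts] add [rumt] -> 10 lines: qjw sei bii jdx xly aiff clyn rumt fugl foon
Hunk 7: at line 1 remove [bii,jdx] add [zfmjj] -> 9 lines: qjw sei zfmjj xly aiff clyn rumt fugl foon
Final line count: 9

Answer: 9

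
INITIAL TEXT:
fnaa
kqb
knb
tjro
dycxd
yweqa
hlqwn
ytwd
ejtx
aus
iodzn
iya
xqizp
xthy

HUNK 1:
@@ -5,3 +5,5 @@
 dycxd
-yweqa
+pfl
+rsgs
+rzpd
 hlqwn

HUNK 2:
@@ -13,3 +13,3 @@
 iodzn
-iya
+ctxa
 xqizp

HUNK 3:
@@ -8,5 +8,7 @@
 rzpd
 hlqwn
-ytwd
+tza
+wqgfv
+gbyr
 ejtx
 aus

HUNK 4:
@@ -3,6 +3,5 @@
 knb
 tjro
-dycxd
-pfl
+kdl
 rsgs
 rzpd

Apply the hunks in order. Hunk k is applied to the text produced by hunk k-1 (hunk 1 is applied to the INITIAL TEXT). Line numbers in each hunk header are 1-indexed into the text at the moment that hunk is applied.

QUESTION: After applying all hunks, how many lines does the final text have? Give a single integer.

Hunk 1: at line 5 remove [yweqa] add [pfl,rsgs,rzpd] -> 16 lines: fnaa kqb knb tjro dycxd pfl rsgs rzpd hlqwn ytwd ejtx aus iodzn iya xqizp xthy
Hunk 2: at line 13 remove [iya] add [ctxa] -> 16 lines: fnaa kqb knb tjro dycxd pfl rsgs rzpd hlqwn ytwd ejtx aus iodzn ctxa xqizp xthy
Hunk 3: at line 8 remove [ytwd] add [tza,wqgfv,gbyr] -> 18 lines: fnaa kqb knb tjro dycxd pfl rsgs rzpd hlqwn tza wqgfv gbyr ejtx aus iodzn ctxa xqizp xthy
Hunk 4: at line 3 remove [dycxd,pfl] add [kdl] -> 17 lines: fnaa kqb knb tjro kdl rsgs rzpd hlqwn tza wqgfv gbyr ejtx aus iodzn ctxa xqizp xthy
Final line count: 17

Answer: 17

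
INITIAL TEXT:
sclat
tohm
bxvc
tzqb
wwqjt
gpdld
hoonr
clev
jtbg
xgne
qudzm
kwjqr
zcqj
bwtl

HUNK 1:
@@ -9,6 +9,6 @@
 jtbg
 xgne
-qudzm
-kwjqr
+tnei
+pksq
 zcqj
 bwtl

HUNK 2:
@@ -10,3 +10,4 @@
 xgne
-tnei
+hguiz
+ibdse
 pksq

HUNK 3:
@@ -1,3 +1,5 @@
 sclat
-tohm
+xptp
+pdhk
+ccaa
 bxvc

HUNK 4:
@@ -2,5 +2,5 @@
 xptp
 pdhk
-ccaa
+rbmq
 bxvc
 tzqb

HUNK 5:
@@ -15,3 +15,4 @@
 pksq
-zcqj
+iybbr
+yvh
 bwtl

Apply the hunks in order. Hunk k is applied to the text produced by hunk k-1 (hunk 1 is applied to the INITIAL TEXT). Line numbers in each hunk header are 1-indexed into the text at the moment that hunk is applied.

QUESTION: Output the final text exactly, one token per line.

Hunk 1: at line 9 remove [qudzm,kwjqr] add [tnei,pksq] -> 14 lines: sclat tohm bxvc tzqb wwqjt gpdld hoonr clev jtbg xgne tnei pksq zcqj bwtl
Hunk 2: at line 10 remove [tnei] add [hguiz,ibdse] -> 15 lines: sclat tohm bxvc tzqb wwqjt gpdld hoonr clev jtbg xgne hguiz ibdse pksq zcqj bwtl
Hunk 3: at line 1 remove [tohm] add [xptp,pdhk,ccaa] -> 17 lines: sclat xptp pdhk ccaa bxvc tzqb wwqjt gpdld hoonr clev jtbg xgne hguiz ibdse pksq zcqj bwtl
Hunk 4: at line 2 remove [ccaa] add [rbmq] -> 17 lines: sclat xptp pdhk rbmq bxvc tzqb wwqjt gpdld hoonr clev jtbg xgne hguiz ibdse pksq zcqj bwtl
Hunk 5: at line 15 remove [zcqj] add [iybbr,yvh] -> 18 lines: sclat xptp pdhk rbmq bxvc tzqb wwqjt gpdld hoonr clev jtbg xgne hguiz ibdse pksq iybbr yvh bwtl

Answer: sclat
xptp
pdhk
rbmq
bxvc
tzqb
wwqjt
gpdld
hoonr
clev
jtbg
xgne
hguiz
ibdse
pksq
iybbr
yvh
bwtl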